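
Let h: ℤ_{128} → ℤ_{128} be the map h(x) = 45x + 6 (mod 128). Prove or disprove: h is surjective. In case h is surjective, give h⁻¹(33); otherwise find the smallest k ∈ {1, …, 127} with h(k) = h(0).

103

Recall: h is surjective if every y in the codomain equals h(x) for some x in the domain.
Since gcd(45, 128) = 1, 45 is invertible modulo 128. Euclid's algorithm: 128 = 2·45 + 38, 45 = 1·38 + 7, 38 = 5·7 + 3, 7 = 2·3 + 1; back-substituting gives 1 = 37·45 − 13·128, so 45⁻¹ ≡ 37 (mod 128).
For any y ∈ ℤ_{128}, x = 37(y − 6) mod 128 satisfies h(x) = 45·37(y − 6) + 6 ≡ y (since 45·37 ≡ 1 mod 128). So every y has a preimage.
Thus h is surjective.
Since h is surjective, we compute h⁻¹(33): solve 45x + 6 ≡ 33 (mod 128), i.e. 45x ≡ 27 (mod 128).
Multiplying by 45⁻¹ = 37 gives x ≡ 37·27 = 999 = 7·128 + 103 ≡ 103 (mod 128).
Check: h(103) = 45·103 + 6 = 4641 = 36·128 + 33 ≡ 33 (mod 128).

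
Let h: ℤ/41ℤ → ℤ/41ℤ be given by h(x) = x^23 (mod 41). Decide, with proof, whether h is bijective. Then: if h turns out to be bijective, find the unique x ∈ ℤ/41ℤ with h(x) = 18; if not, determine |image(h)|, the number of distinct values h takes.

Since 41 is prime, the nonzero elements of ℤ/41ℤ form a cyclic group of order 40.
As gcd(23, 40) = 1, raising to the 23rd power is a bijection on this group: if u^23 ≡ v^23 then (uv^{−1})^23 = 1, and the only element of order dividing gcd(23, 40) = 1 is 1, so u = v.
With h(0) = 0 this makes h injective on all of ℤ/41ℤ, hence bijective (finite equal-size domain and codomain). In particular h is bijective.
Since h is bijective, we find the preimage of 18. The inverse of x ↦ x^23 on (ℤ/41ℤ)^× is x ↦ x^7, because 23·7 = 161 = 4·40 + 1 ≡ 1 (mod 40) and x^{40} = 1 for x ≠ 0 (Fermat). So h⁻¹(18) = 18^7 mod 41.
Repeated squaring mod 41: 18^1 ≡ 18, 18^2 ≡ 18² = 324 ≡ 37, 18^4 ≡ 37² = 1369 ≡ 16. Since 7 = 4 + 2 + 1, 18^7 ≡ 16·37·18: 16·37 = 592 ≡ 18, then 18·18 = 324 ≡ 37. So 18^7 ≡ 37 (mod 41).
Hence h⁻¹(18) = 37.

37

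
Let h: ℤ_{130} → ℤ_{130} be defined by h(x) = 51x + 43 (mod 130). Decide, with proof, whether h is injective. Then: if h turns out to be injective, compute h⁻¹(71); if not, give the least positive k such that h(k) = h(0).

Suppose h(s) = h(t) in ℤ_{130}. Then 51s + 43 ≡ 51t + 43 (mod 130), thus 51(s − t) ≡ 0 (mod 130).
Since gcd(51, 130) = 1, 51 is invertible modulo 130, so s − t ≡ 0 (mod 130), i.e. s = t.
Therefore h is injective.
We now compute 51⁻¹ mod 130 explicitly. Euclid's algorithm: 130 = 2·51 + 28, 51 = 1·28 + 23, 28 = 1·23 + 5, 23 = 4·5 + 3, 5 = 1·3 + 2, 3 = 1·2 + 1; back-substituting gives 1 = 51·51 − 20·130, so 51⁻¹ ≡ 51 (mod 130).
Since h is injective, we compute h⁻¹(71): solve 51x + 43 ≡ 71 (mod 130), i.e. 51x ≡ 28 (mod 130).
Multiplying by 51⁻¹ = 51 gives x ≡ 51·28 = 1428 = 10·130 + 128 ≡ 128 (mod 130).
Check: h(128) = 51·128 + 43 = 6571 = 50·130 + 71 ≡ 71 (mod 130).

128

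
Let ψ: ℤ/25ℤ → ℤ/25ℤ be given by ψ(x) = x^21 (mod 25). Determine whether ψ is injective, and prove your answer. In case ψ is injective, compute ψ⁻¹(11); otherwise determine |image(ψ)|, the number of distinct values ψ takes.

21

ψ(0) = 0^21 = 0.
ψ(5): Repeated squaring mod 25: 5^1 ≡ 5, 5^2 ≡ 5² = 25 ≡ 0, 5^4 ≡ 0² = 0, 5^8 ≡ 0² = 0, 5^16 ≡ 0² = 0. Since 21 = 16 + 4 + 1, 5^21 ≡ 0·0·5: 0·0 = 0, then 0·5 = 0. So 5^21 ≡ 0 (mod 25).
So ψ(0) = ψ(5) = 0 while 0 ≠ 5, thus ψ is not injective.
Since ψ is not injective, we determine |image(ψ)|. Computing x^21 mod 25 for each x (by repeated squaring, reducing mod 25 at every step), the values ψ(0), ψ(1), …, ψ(24) are: 0, 1, 2, 3, 4, 0, 6, 7, 8, 9, 0, 11, 12, 13, 14, 0, 16, 17, 18, 19, 0, 21, 22, 23, 24.
The distinct values are {0, 1, 2, 3, 4, 6, 7, 8, 9, 11, 12, 13, 14, 16, 17, 18, 19, 21, 22, 23, 24}; there are 21 of them.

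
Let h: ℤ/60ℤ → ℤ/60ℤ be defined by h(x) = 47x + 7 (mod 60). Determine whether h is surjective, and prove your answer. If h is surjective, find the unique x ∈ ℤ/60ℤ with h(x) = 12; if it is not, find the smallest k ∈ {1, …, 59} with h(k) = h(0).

Recall that surjectivity means every element of the codomain has a preimage under h.
Since gcd(47, 60) = 1, 47 is invertible modulo 60. Euclid's algorithm: 60 = 1·47 + 13, 47 = 3·13 + 8, 13 = 1·8 + 5, 8 = 1·5 + 3, 5 = 1·3 + 2, 3 = 1·2 + 1; back-substituting gives 1 = 23·47 − 18·60, so 47⁻¹ ≡ 23 (mod 60).
For any y ∈ ℤ/60ℤ, x = 23(y − 7) mod 60 satisfies h(x) = 47·23(y − 7) + 7 ≡ y (since 47·23 ≡ 1 mod 60). So every y has a preimage.
Therefore h is surjective.
Since h is surjective, we find h⁻¹(12): we need 47x ≡ 12 − 7 ≡ 5 (mod 60). Using 47⁻¹ = 23: x ≡ 23·5 = 115 = 1·60 + 55, so x = 55.
Check: h(55) = 47·55 + 7 = 2592 = 43·60 + 12 ≡ 12 (mod 60).

55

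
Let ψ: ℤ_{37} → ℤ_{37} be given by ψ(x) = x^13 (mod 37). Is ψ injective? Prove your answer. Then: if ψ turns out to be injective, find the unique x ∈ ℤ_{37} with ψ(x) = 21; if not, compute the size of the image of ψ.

25

Since 37 is prime, the nonzero elements of ℤ_{37} form a cyclic group of order 36.
As gcd(13, 36) = 1, raising to the 13th power is a bijection on this group: if a^13 ≡ b^13 then (ab^{−1})^13 = 1, and the only element of order dividing gcd(13, 36) = 1 is 1, so a = b.
With ψ(0) = 0 this makes ψ injective on all of ℤ_{37}, hence bijective (finite equal-size domain and codomain). In particular ψ is injective.
Since ψ is injective, we find the preimage of 21. The inverse of x ↦ x^13 on (ℤ_{37})^× is x ↦ x^25, because 13·25 = 325 = 9·36 + 1 ≡ 1 (mod 36) and x^{36} = 1 for x ≠ 0 (Fermat). So ψ⁻¹(21) = 21^25 mod 37.
Repeated squaring mod 37: 21^1 ≡ 21, 21^2 ≡ 21² = 441 ≡ 34, 21^4 ≡ 34² = 1156 ≡ 9, 21^8 ≡ 9² = 81 ≡ 7, 21^16 ≡ 7² = 49 ≡ 12. Since 25 = 16 + 8 + 1, 21^25 ≡ 12·7·21: 12·7 = 84 ≡ 10, then 10·21 = 210 ≡ 25. So 21^25 ≡ 25 (mod 37).
Hence ψ⁻¹(21) = 25.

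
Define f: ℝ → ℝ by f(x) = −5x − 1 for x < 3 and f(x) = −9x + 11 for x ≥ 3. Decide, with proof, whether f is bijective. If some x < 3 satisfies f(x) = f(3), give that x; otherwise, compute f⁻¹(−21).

32/9

Both pieces are strictly decreasing (slopes −5 and −9), so each is injective on its own interval.
The left piece maps (−∞, 3) onto (−16, ∞); the right piece maps [3, ∞) onto (−∞, −16].
Since −16 = −16, the images partition ℝ: f is injective and surjective, hence bijective.
Because the two images are disjoint, no x < 3 has f(x) = f(3), so we compute f⁻¹(−21): −21 lies in (−∞, −16], so solve −9x + 11 = −21: x = (−21 − 11)/(−9) = 32/9.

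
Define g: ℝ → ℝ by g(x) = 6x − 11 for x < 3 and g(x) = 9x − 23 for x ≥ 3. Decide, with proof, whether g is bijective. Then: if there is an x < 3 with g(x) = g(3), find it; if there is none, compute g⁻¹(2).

5/2

Both pieces are strictly increasing (slopes 6 and 9), so each is injective on its own interval.
The left piece maps (−∞, 3) onto (−∞, 7); the right piece maps [3, ∞) onto [4, ∞).
These images overlap. In particular g(3) = 4 (right piece), and solving 6x − 11 = 4 on the left piece gives x = 5/2 < 3.
So g(5/2) = g(3) with 5/2 ≠ 3, and g is not injective, hence not bijective. This x = 5/2 is the requested value below 3.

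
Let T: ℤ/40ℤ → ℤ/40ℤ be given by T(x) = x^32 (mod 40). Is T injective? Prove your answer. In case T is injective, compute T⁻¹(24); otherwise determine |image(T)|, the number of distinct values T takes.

T(1) = 1^32 = 1.
T(3): Repeated squaring mod 40: 3^1 ≡ 3, 3^2 ≡ 3² = 9, 3^4 ≡ 9² = 81 ≡ 1, 3^8 ≡ 1² = 1, 3^16 ≡ 1² = 1, 3^32 ≡ 1² = 1. So 3^32 ≡ 1 (mod 40).
So T(1) = T(3) = 1 while 1 ≠ 3, therefore T is not injective.
Since T is not injective, we determine |image(T)|. Computing x^32 mod 40 for each x (by repeated squaring, reducing mod 40 at every step), the values T(0), T(1), …, T(39) are: 0, 1, 16, 1, 16, 25, 16, 1, 16, 1, 0, 1, 16, 1, 16, 25, 16, 1, 16, 1, 0, 1, 16, 1, 16, 25, 16, 1, 16, 1, 0, 1, 16, 1, 16, 25, 16, 1, 16, 1.
The distinct values are {0, 1, 16, 25}; there are 4 of them.

4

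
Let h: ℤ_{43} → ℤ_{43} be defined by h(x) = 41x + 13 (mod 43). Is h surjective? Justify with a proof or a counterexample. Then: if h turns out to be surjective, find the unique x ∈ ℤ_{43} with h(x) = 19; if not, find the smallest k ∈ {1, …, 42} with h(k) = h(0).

Since gcd(41, 43) = 1, 41 is invertible modulo 43. Euclid's algorithm: 43 = 1·41 + 2, 41 = 20·2 + 1; back-substituting gives 1 = 21·41 − 20·43, so 41⁻¹ ≡ 21 (mod 43).
Then y ↦ 21(y − 13) is a two-sided inverse to h, so every y ∈ ℤ_{43} has a preimage.
Therefore h is surjective.
Since h is surjective, we find h⁻¹(19): we need 41x ≡ 19 − 13 ≡ 6 (mod 43). Using 41⁻¹ = 21: x ≡ 21·6 = 126 = 2·43 + 40, so x = 40.
Check: h(40) = 41·40 + 13 = 1653 = 38·43 + 19 ≡ 19 (mod 43).

40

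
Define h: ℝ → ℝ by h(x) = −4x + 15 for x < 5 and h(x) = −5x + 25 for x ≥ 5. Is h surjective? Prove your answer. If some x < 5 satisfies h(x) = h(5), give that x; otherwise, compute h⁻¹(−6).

Both pieces are strictly decreasing (slopes −4 and −5), so each is injective on its own interval.
The left piece maps (−∞, 5) onto (−5, ∞); the right piece maps [5, ∞) onto (−∞, 0].
The union (−5, ∞) ∪ (−∞, 0] covers ℝ, so h is surjective.
For the follow-up: the images overlap, so an x < 5 with h(x) = h(5) exists. h(5) = 0; solving −4x + 15 = 0 for x < 5 gives x = (0 − 15)/(−4) = 15/4.

15/4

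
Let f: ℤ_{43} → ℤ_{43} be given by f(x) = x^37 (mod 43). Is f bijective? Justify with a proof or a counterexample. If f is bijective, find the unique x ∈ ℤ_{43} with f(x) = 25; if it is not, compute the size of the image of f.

13

Since 43 is prime, the nonzero elements of ℤ_{43} form a cyclic group of order 42.
As gcd(37, 42) = 1, raising to the 37th power is a bijection on this group: if a^37 ≡ b^37 then (ab^{−1})^37 = 1, and the only element of order dividing gcd(37, 42) = 1 is 1, so a = b.
With f(0) = 0 this makes f injective on all of ℤ_{43}, hence bijective (finite equal-size domain and codomain). In particular f is bijective.
Since f is bijective, we find the preimage of 25. The inverse of x ↦ x^37 on (ℤ_{43})^× is x ↦ x^25, because 37·25 = 925 = 22·42 + 1 ≡ 1 (mod 42) and x^{42} = 1 for x ≠ 0 (Fermat). So f⁻¹(25) = 25^25 mod 43.
Repeated squaring mod 43: 25^1 ≡ 25, 25^2 ≡ 25² = 625 ≡ 23, 25^4 ≡ 23² = 529 ≡ 13, 25^8 ≡ 13² = 169 ≡ 40, 25^16 ≡ 40² = 1600 ≡ 9. Since 25 = 16 + 8 + 1, 25^25 ≡ 9·40·25: 9·40 = 360 ≡ 16, then 16·25 = 400 ≡ 13. So 25^25 ≡ 13 (mod 43).
Hence f⁻¹(25) = 13.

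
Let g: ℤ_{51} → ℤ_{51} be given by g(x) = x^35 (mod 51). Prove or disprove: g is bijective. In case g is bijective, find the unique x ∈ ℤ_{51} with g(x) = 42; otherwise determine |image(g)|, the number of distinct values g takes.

36

Computing x^35 mod 51 for each x (by repeated squaring, reducing mod 51 at every step), the values g(0), g(1), …, g(50) are: 0, 1, 8, 27, 13, 23, 12, 37, 2, 15, 31, 5, 45, 4, 41, 9, 16, 17, 18, 25, 44, 30, 40, 29, 3, 19, 32, 48, 22, 11, 21, 7, 26, 33, 34, 35, 42, 10, 47, 6, 46, 20, 36, 49, 14, 39, 28, 38, 24, 43, 50.
Every element of ℤ_{51} appears exactly once in this list, so g is a bijection, and in particular bijective.
Since g is bijective, we read off the preimage of 42 from the same table: g(36) = 42, so g⁻¹(42) = 36.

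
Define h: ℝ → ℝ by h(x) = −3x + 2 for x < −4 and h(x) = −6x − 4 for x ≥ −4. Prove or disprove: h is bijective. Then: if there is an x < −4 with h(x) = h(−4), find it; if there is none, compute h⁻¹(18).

Both pieces are strictly decreasing (slopes −3 and −6), so each is injective on its own interval.
The left piece maps (−∞, −4) onto (14, ∞); the right piece maps [−4, ∞) onto (−∞, 20].
These images overlap. In particular h(−4) = 20 (right piece), and solving −3x + 2 = 20 on the left piece gives x = −6 < −4.
So h(−6) = h(−4) with −6 ≠ −4, and h is not injective, hence not bijective. This x = −6 is the requested value below −4.

-6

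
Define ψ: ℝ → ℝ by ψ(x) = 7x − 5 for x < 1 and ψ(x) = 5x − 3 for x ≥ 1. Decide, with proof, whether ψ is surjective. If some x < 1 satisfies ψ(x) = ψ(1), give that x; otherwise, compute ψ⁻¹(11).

14/5

Both pieces are strictly increasing (slopes 7 and 5), so each is injective on its own interval.
The left piece maps (−∞, 1) onto (−∞, 2); the right piece maps [1, ∞) onto [2, ∞).
These images together cover ℝ, so ψ is surjective.
Because the two images are disjoint, no x < 1 has ψ(x) = ψ(1), so we compute ψ⁻¹(11): 11 lies in [2, ∞), so solve 5x − 3 = 11: x = (11 + 3)/5 = 14/5.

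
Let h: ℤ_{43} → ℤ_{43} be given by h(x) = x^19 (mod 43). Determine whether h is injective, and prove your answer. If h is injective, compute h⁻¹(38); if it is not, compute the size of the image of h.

24

Since 43 is prime, the nonzero elements of ℤ_{43} form a cyclic group of order 42.
As gcd(19, 42) = 1, raising to the 19th power is a bijection on this group: if s^19 ≡ t^19 then (st^{−1})^19 = 1, and the only element of order dividing gcd(19, 42) = 1 is 1, so s = t.
With h(0) = 0 this makes h injective on all of ℤ_{43}, hence bijective (finite equal-size domain and codomain). In particular h is injective.
Since h is injective, we find the preimage of 38. The inverse of x ↦ x^19 on (ℤ_{43})^× is x ↦ x^31, because 19·31 = 589 = 14·42 + 1 ≡ 1 (mod 42) and x^{42} = 1 for x ≠ 0 (Fermat). So h⁻¹(38) = 38^31 mod 43.
Repeated squaring mod 43: 38^1 ≡ 38, 38^2 ≡ 38² = 1444 ≡ 25, 38^4 ≡ 25² = 625 ≡ 23, 38^8 ≡ 23² = 529 ≡ 13, 38^16 ≡ 13² = 169 ≡ 40. Since 31 = 16 + 8 + 4 + 2 + 1, 38^31 ≡ 40·13·23·25·38: 40·13 = 520 ≡ 4, then 4·23 = 92 ≡ 6, then 6·25 = 150 ≡ 21, then 21·38 = 798 ≡ 24. So 38^31 ≡ 24 (mod 43).
Hence h⁻¹(38) = 24.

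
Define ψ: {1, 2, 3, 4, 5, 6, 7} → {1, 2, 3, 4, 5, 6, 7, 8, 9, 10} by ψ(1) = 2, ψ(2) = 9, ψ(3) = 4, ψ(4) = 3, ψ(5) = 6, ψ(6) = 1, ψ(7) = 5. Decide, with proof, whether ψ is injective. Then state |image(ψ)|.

7

The values ψ(1), …, ψ(7) are 2, 9, 4, 3, 6, 1, 5 — all distinct.
So ψ(a) = ψ(b) only when a = b, and ψ is injective.
The image of ψ is {1, 2, 3, 4, 5, 6, 9}, which has 7 elements.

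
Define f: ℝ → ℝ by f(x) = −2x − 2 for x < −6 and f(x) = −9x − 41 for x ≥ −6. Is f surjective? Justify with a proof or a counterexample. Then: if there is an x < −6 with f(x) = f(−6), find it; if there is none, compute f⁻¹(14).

-15/2

Both pieces are strictly decreasing (slopes −2 and −9), so each is injective on its own interval.
The left piece maps (−∞, −6) onto (10, ∞); the right piece maps [−6, ∞) onto (−∞, 13].
The union (10, ∞) ∪ (−∞, 13] covers ℝ, so f is surjective.
For the follow-up: the images overlap, so an x < −6 with f(x) = f(−6) exists. f(−6) = 13; solving −2x − 2 = 13 for x < −6 gives x = (13 + 2)/(−2) = −15/2.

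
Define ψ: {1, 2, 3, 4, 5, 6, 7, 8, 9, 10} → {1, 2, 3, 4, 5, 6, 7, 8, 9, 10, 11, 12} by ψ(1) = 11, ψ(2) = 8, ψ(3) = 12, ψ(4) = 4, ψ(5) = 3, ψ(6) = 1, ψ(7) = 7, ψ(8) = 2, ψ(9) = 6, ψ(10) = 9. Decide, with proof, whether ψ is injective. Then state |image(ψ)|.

The values ψ(1), …, ψ(10) are 11, 8, 12, 4, 3, 1, 7, 2, 6, 9 — all distinct.
So ψ(u) = ψ(v) only when u = v, and ψ is injective.
The image of ψ is {1, 2, 3, 4, 6, 7, 8, 9, 11, 12}, which has 10 elements.

10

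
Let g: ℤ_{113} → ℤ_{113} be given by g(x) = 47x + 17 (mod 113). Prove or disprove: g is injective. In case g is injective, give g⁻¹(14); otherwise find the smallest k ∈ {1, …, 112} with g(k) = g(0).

Recall: g is injective if g(x_1) = g(x_2) implies x_1 = x_2.
Suppose g(x_1) = g(x_2) in ℤ_{113}. Then 47x_1 + 17 ≡ 47x_2 + 17 (mod 113), hence 47(x_1 − x_2) ≡ 0 (mod 113).
Since gcd(47, 113) = 1, 47 is invertible modulo 113, hence x_1 − x_2 ≡ 0 (mod 113), i.e. x_1 = x_2.
So g is injective.
We now compute 47⁻¹ mod 113 explicitly. Euclid's algorithm: 113 = 2·47 + 19, 47 = 2·19 + 9, 19 = 2·9 + 1; back-substituting gives 1 = 101·47 − 42·113, so 47⁻¹ ≡ 101 (mod 113).
Since g is injective, we find g⁻¹(14): we need 47x ≡ 14 − 17 ≡ 110 (mod 113). Using 47⁻¹ = 101: x ≡ 101·110 = 11110 = 98·113 + 36, so x = 36.
Check: g(36) = 47·36 + 17 = 1709 = 15·113 + 14 ≡ 14 (mod 113).

36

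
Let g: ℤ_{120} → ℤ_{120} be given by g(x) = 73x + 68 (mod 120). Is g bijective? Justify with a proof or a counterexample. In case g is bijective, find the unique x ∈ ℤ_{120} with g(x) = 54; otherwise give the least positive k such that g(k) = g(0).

If g(a) = g(b), then 73a ≡ 73b (mod 120). Because gcd(73, 120) = 1, we may cancel 73 to get a ≡ b (mod 120).
We now compute 73⁻¹ mod 120 explicitly. Euclid's algorithm: 120 = 1·73 + 47, 73 = 1·47 + 26, 47 = 1·26 + 21, 26 = 1·21 + 5, 21 = 4·5 + 1; back-substituting gives 1 = 97·73 − 59·120, so 73⁻¹ ≡ 97 (mod 120).
Then y ↦ 97(y − 68) is a two-sided inverse to g, so every y ∈ ℤ_{120} has a preimage.
Hence g is bijective.
Since g is bijective, we find g⁻¹(54): we need 73x ≡ 54 − 68 ≡ 106 (mod 120). Using 73⁻¹ = 97: x ≡ 97·106 = 10282 = 85·120 + 82, so x = 82.
Check: g(82) = 73·82 + 68 = 6054 = 50·120 + 54 ≡ 54 (mod 120).

82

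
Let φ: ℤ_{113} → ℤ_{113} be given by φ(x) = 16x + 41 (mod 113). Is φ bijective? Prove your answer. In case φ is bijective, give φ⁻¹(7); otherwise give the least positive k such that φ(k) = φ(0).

If φ(s) = φ(t), then 16s ≡ 16t (mod 113). Because gcd(16, 113) = 1, we may cancel 16 to get s ≡ t (mod 113).
We now compute 16⁻¹ mod 113 explicitly. Euclid's algorithm: 113 = 7·16 + 1; back-substituting gives 1 = 106·16 − 15·113, so 16⁻¹ ≡ 106 (mod 113).
For any y ∈ ℤ_{113}, x = 106(y − 41) mod 113 satisfies φ(x) = 16·106(y − 41) + 41 ≡ y (since 16·106 ≡ 1 mod 113). So every y has a preimage.
So φ is bijective.
Since φ is bijective, we compute φ⁻¹(7): solve 16x + 41 ≡ 7 (mod 113), i.e. 16x ≡ 79 (mod 113).
Multiplying by 16⁻¹ = 106 gives x ≡ 106·79 = 8374 = 74·113 + 12 ≡ 12 (mod 113).
Check: φ(12) = 16·12 + 41 = 233 = 2·113 + 7 ≡ 7 (mod 113).

12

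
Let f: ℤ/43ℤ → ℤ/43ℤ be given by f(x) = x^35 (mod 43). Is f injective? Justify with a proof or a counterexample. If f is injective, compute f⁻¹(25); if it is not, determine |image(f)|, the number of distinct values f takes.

7

f(1) = 1^35 = 1.
f(4): Repeated squaring mod 43: 4^1 ≡ 4, 4^2 ≡ 4² = 16, 4^4 ≡ 16² = 256 ≡ 41, 4^8 ≡ 41² = 1681 ≡ 4, 4^16 ≡ 4² = 16, 4^32 ≡ 16² = 256 ≡ 41. Since 35 = 32 + 2 + 1, 4^35 ≡ 41·16·4: 41·16 = 656 ≡ 11, then 11·4 = 44 ≡ 1. So 4^35 ≡ 1 (mod 43).
So f(1) = f(4) = 1 while 1 ≠ 4, so f is not injective.
Since f is not injective, we determine |image(f)|. Computing x^35 mod 43 for each x (by repeated squaring, reducing mod 43 at every step), the values f(0), f(1), …, f(42) are: 0, 1, 42, 7, 1, 7, 36, 37, 42, 6, 36, 1, 7, 6, 6, 6, 1, 6, 37, 7, 7, 1, 42, 36, 36, 6, 37, 42, 37, 37, 37, 36, 42, 7, 37, 1, 6, 7, 36, 42, 36, 1, 42.
The distinct values are {0, 1, 6, 7, 36, 37, 42}; there are 7 of them.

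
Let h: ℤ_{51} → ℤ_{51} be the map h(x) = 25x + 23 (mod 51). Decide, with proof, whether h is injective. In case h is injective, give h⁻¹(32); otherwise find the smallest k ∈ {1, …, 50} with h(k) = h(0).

Recall that h is injective when h(s) = h(t) forces s = t.
Suppose h(s) = h(t) in ℤ_{51}. Then 25s + 23 ≡ 25t + 23 (mod 51), hence 25(s − t) ≡ 0 (mod 51).
Since gcd(25, 51) = 1, 25 is invertible modulo 51, therefore s − t ≡ 0 (mod 51), i.e. s = t.
Therefore h is injective.
We now compute 25⁻¹ mod 51 explicitly. Euclid's algorithm: 51 = 2·25 + 1; back-substituting gives 1 = 49·25 − 24·51, so 25⁻¹ ≡ 49 (mod 51).
Since h is injective, we compute h⁻¹(32): solve 25x + 23 ≡ 32 (mod 51), i.e. 25x ≡ 9 (mod 51).
Multiplying by 25⁻¹ = 49 gives x ≡ 49·9 = 441 = 8·51 + 33 ≡ 33 (mod 51).
Check: h(33) = 25·33 + 23 = 848 = 16·51 + 32 ≡ 32 (mod 51).

33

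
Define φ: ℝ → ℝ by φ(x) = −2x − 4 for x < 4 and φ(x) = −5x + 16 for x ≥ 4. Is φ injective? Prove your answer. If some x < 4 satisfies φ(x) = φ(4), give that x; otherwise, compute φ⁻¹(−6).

Both pieces are strictly decreasing (slopes −2 and −5), so each is injective on its own interval.
The left piece maps (−∞, 4) onto (−12, ∞); the right piece maps [4, ∞) onto (−∞, −4].
These images overlap. In particular φ(4) = −4 (right piece), and solving −2x − 4 = −4 on the left piece gives x = 0 < 4.
So φ(0) = φ(4) with 0 ≠ 4, and φ is not injective. This x = 0 is the requested value below 4.

0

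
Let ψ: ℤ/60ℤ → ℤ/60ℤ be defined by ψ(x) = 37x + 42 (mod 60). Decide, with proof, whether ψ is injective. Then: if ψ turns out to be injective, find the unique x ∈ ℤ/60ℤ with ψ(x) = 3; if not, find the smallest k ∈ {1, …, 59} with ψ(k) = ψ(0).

33

Recall that ψ is injective if ψ(s) = ψ(t) implies s = t.
Suppose ψ(s) = ψ(t) in ℤ/60ℤ. Then 37s + 42 ≡ 37t + 42 (mod 60), thus 37(s − t) ≡ 0 (mod 60).
Since gcd(37, 60) = 1, 37 is invertible modulo 60, so s − t ≡ 0 (mod 60), i.e. s = t.
Therefore ψ is injective.
We now compute 37⁻¹ mod 60 explicitly. Euclid's algorithm: 60 = 1·37 + 23, 37 = 1·23 + 14, 23 = 1·14 + 9, 14 = 1·9 + 5, 9 = 1·5 + 4, 5 = 1·4 + 1; back-substituting gives 1 = 13·37 − 8·60, so 37⁻¹ ≡ 13 (mod 60).
Since ψ is injective, we compute ψ⁻¹(3): solve 37x + 42 ≡ 3 (mod 60), i.e. 37x ≡ 21 (mod 60).
Multiplying by 37⁻¹ = 13 gives x ≡ 13·21 = 273 = 4·60 + 33 ≡ 33 (mod 60).
Check: ψ(33) = 37·33 + 42 = 1263 = 21·60 + 3 ≡ 3 (mod 60).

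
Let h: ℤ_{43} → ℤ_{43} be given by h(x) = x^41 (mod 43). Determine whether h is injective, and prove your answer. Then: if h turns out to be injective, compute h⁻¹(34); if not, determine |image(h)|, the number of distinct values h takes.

19

Since 43 is prime, the nonzero elements of ℤ_{43} form a cyclic group of order 42.
As gcd(41, 42) = 1, raising to the 41st power is a bijection on this group: if a^41 ≡ b^41 then (ab^{−1})^41 = 1, and the only element of order dividing gcd(41, 42) = 1 is 1, so a = b.
With h(0) = 0 this makes h injective on all of ℤ_{43}, hence bijective (finite equal-size domain and codomain). In particular h is injective.
Since h is injective, we find the preimage of 34. The inverse of x ↦ x^41 on (ℤ_{43})^× is x ↦ x^41, because 41·41 = 1681 = 40·42 + 1 ≡ 1 (mod 42) and x^{42} = 1 for x ≠ 0 (Fermat). So h⁻¹(34) = 34^41 mod 43.
Repeated squaring mod 43: 34^1 ≡ 34, 34^2 ≡ 34² = 1156 ≡ 38, 34^4 ≡ 38² = 1444 ≡ 25, 34^8 ≡ 25² = 625 ≡ 23, 34^16 ≡ 23² = 529 ≡ 13, 34^32 ≡ 13² = 169 ≡ 40. Since 41 = 32 + 8 + 1, 34^41 ≡ 40·23·34: 40·23 = 920 ≡ 17, then 17·34 = 578 ≡ 19. So 34^41 ≡ 19 (mod 43).
Hence h⁻¹(34) = 19.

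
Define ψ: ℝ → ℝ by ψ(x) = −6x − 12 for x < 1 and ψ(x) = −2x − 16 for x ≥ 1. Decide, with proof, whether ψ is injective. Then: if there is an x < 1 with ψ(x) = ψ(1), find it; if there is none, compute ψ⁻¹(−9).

Both pieces are strictly decreasing (slopes −6 and −2), so each is injective on its own interval.
The left piece maps (−∞, 1) onto (−18, ∞); the right piece maps [1, ∞) onto (−∞, −18].
These images are disjoint, so no value is attained by both pieces. Hence ψ is injective.
Because the two images are disjoint, no x < 1 has ψ(x) = ψ(1), so we compute ψ⁻¹(−9): −9 lies in (−18, ∞), so solve −6x − 12 = −9: x = (−9 + 12)/(−6) = −1/2.

-1/2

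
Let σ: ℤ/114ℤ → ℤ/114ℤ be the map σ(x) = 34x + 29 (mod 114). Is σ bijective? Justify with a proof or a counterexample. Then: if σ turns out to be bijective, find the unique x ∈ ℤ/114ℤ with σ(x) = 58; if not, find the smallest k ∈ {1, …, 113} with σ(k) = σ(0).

57

We have gcd(34, 114) = 2 > 1. Taking x_1 = 0 and x_2 = 57: σ(0) = 29 and σ(57) = 34·57 + 29 = 1967 ≡ 29 (mod 114).
So σ(0) = σ(57) while 0 ≠ 57, hence σ is not injective, hence not bijective.
Since σ is not bijective, we find the least positive k with σ(k) = σ(0): this means 34k ≡ 0 (mod 114), i.e. 114 ∣ 34k. Since gcd(34, 114) = 2, dividing through by 2 this holds exactly when 57 ∣ 17k, and as gcd(17, 57) = 1, exactly when 57 ∣ k.
The smallest positive such k is 57.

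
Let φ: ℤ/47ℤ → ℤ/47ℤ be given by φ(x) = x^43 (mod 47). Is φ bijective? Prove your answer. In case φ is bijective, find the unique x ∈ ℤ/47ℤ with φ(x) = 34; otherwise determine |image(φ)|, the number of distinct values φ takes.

Since 47 is prime, the nonzero elements of ℤ/47ℤ form a cyclic group of order 46.
As gcd(43, 46) = 1, raising to the 43rd power is a bijection on this group: if s^43 ≡ t^43 then (st^{−1})^43 = 1, and the only element of order dividing gcd(43, 46) = 1 is 1, so s = t.
With φ(0) = 0 this makes φ injective on all of ℤ/47ℤ, hence bijective (finite equal-size domain and codomain). In particular φ is bijective.
Since φ is bijective, we find the preimage of 34. The inverse of x ↦ x^43 on (ℤ/47ℤ)^× is x ↦ x^15, because 43·15 = 645 = 14·46 + 1 ≡ 1 (mod 46) and x^{46} = 1 for x ≠ 0 (Fermat). So φ⁻¹(34) = 34^15 mod 47.
Repeated squaring mod 47: 34^1 ≡ 34, 34^2 ≡ 34² = 1156 ≡ 28, 34^4 ≡ 28² = 784 ≡ 32, 34^8 ≡ 32² = 1024 ≡ 37. Since 15 = 8 + 4 + 2 + 1, 34^15 ≡ 37·32·28·34: 37·32 = 1184 ≡ 9, then 9·28 = 252 ≡ 17, then 17·34 = 578 ≡ 14. So 34^15 ≡ 14 (mod 47).
Hence φ⁻¹(34) = 14.

14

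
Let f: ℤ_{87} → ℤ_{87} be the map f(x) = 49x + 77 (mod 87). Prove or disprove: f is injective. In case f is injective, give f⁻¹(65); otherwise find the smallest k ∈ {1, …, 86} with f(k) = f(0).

69

If f(a) = f(b), then 49a ≡ 49b (mod 87). Because gcd(49, 87) = 1, we may cancel 49 to get a ≡ b (mod 87).
So f is injective.
We now compute 49⁻¹ mod 87 explicitly. Euclid's algorithm: 87 = 1·49 + 38, 49 = 1·38 + 11, 38 = 3·11 + 5, 11 = 2·5 + 1; back-substituting gives 1 = 16·49 − 9·87, so 49⁻¹ ≡ 16 (mod 87).
Since f is injective, we find f⁻¹(65): we need 49x ≡ 65 − 77 ≡ 75 (mod 87). Using 49⁻¹ = 16: x ≡ 16·75 = 1200 = 13·87 + 69, so x = 69.
Check: f(69) = 49·69 + 77 = 3458 = 39·87 + 65 ≡ 65 (mod 87).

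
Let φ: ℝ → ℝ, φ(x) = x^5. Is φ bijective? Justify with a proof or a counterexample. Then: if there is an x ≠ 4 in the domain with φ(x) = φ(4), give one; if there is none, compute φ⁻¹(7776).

On ℝ, x ↦ x^5 is strictly increasing (injective) and for any y ∈ ℝ the 5th root y^{1/5} lies in ℝ (surjective). So φ is bijective.
Since x ↦ x^5 is strictly increasing on ℝ, it is injective there, so no x ≠ 4 in the domain has φ(x) = φ(4). We therefore compute φ⁻¹(7776) = 7776^{1/5} = 6 (indeed 6^5 = 7776).

6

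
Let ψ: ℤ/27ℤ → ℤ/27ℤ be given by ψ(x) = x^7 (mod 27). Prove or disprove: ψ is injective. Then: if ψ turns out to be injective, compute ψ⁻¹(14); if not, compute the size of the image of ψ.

19

ψ(0) = 0^7 = 0.
ψ(3): Repeated squaring mod 27: 3^1 ≡ 3, 3^2 ≡ 3² = 9, 3^4 ≡ 9² = 81 ≡ 0. Since 7 = 4 + 2 + 1, 3^7 ≡ 0·9·3: 0·9 = 0, then 0·3 = 0. So 3^7 ≡ 0 (mod 27).
So ψ(0) = ψ(3) = 0 while 0 ≠ 3, hence ψ is not injective.
Since ψ is not injective, we determine |image(ψ)|. Computing x^7 mod 27 for each x (by repeated squaring, reducing mod 27 at every step), the values ψ(0), ψ(1), …, ψ(26) are: 0, 1, 20, 0, 22, 14, 0, 16, 8, 0, 10, 2, 0, 4, 23, 0, 25, 17, 0, 19, 11, 0, 13, 5, 0, 7, 26.
The distinct values are {0, 1, 2, 4, 5, 7, 8, 10, 11, 13, 14, 16, 17, 19, 20, 22, 23, 25, 26}; there are 19 of them.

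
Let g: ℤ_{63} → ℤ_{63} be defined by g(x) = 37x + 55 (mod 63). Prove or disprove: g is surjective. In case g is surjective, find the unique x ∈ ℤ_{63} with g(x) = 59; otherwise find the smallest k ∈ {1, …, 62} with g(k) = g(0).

Since gcd(37, 63) = 1, 37 is invertible modulo 63. Euclid's algorithm: 63 = 1·37 + 26, 37 = 1·26 + 11, 26 = 2·11 + 4, 11 = 2·4 + 3, 4 = 1·3 + 1; back-substituting gives 1 = 46·37 − 27·63, so 37⁻¹ ≡ 46 (mod 63).
Then y ↦ 46(y − 55) is a two-sided inverse to g, so every y ∈ ℤ_{63} has a preimage.
Thus g is surjective.
Since g is surjective, we find g⁻¹(59): we need 37x ≡ 59 − 55 ≡ 4 (mod 63). Using 37⁻¹ = 46: x ≡ 46·4 = 184 = 2·63 + 58, so x = 58.
Check: g(58) = 37·58 + 55 = 2201 = 34·63 + 59 ≡ 59 (mod 63).

58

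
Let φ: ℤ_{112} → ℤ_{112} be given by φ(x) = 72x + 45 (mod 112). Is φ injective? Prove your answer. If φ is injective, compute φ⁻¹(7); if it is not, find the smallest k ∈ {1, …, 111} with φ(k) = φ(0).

Recall that φ is injective when φ(x_1) = φ(x_2) forces x_1 = x_2.
We have gcd(72, 112) = 8 > 1. Taking x_1 = 0 and x_2 = 14: φ(0) = 45 and φ(14) = 72·14 + 45 = 1053 ≡ 45 (mod 112).
So φ(0) = φ(14) while 0 ≠ 14, therefore φ is not injective.
Since φ is not injective, we find the least positive k with φ(k) = φ(0): this means 72k ≡ 0 (mod 112), i.e. 112 ∣ 72k. Since gcd(72, 112) = 8, dividing through by 8 this holds exactly when 14 ∣ 9k, and as gcd(9, 14) = 1, exactly when 14 ∣ k.
The smallest positive such k is 14.

14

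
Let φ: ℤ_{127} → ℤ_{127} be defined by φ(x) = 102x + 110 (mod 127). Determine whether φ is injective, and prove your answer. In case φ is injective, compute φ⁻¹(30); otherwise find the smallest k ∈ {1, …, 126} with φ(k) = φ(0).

If φ(s) = φ(t), then 102s ≡ 102t (mod 127). Because gcd(102, 127) = 1, we may cancel 102 to get s ≡ t (mod 127).
So φ is injective.
We now compute 102⁻¹ mod 127 explicitly. Euclid's algorithm: 127 = 1·102 + 25, 102 = 4·25 + 2, 25 = 12·2 + 1; back-substituting gives 1 = 66·102 − 53·127, so 102⁻¹ ≡ 66 (mod 127).
Since φ is injective, we compute φ⁻¹(30): solve 102x + 110 ≡ 30 (mod 127), i.e. 102x ≡ 47 (mod 127).
Multiplying by 102⁻¹ = 66 gives x ≡ 66·47 = 3102 = 24·127 + 54 ≡ 54 (mod 127).
Check: φ(54) = 102·54 + 110 = 5618 = 44·127 + 30 ≡ 30 (mod 127).

54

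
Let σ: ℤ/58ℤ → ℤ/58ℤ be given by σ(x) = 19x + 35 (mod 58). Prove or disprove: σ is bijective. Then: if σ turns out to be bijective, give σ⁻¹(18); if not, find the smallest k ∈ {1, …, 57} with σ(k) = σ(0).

Suppose σ(s) = σ(t) in ℤ/58ℤ. Then 19s + 35 ≡ 19t + 35 (mod 58), hence 19(s − t) ≡ 0 (mod 58).
Since gcd(19, 58) = 1, 19 is invertible modulo 58, therefore s − t ≡ 0 (mod 58), i.e. s = t.
We now compute 19⁻¹ mod 58 explicitly. Euclid's algorithm: 58 = 3·19 + 1; back-substituting gives 1 = 55·19 − 18·58, so 19⁻¹ ≡ 55 (mod 58).
For any y ∈ ℤ/58ℤ, x = 55(y − 35) mod 58 satisfies σ(x) = 19·55(y − 35) + 35 ≡ y (since 19·55 ≡ 1 mod 58). So every y has a preimage.
Thus σ is bijective.
Since σ is bijective, we find σ⁻¹(18): we need 19x ≡ 18 − 35 ≡ 41 (mod 58). Using 19⁻¹ = 55: x ≡ 55·41 = 2255 = 38·58 + 51, so x = 51.
Check: σ(51) = 19·51 + 35 = 1004 = 17·58 + 18 ≡ 18 (mod 58).

51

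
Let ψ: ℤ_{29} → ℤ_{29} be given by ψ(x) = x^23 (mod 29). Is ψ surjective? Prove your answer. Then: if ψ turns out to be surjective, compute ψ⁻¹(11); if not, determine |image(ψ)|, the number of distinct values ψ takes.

10

Since 29 is prime, the nonzero elements of ℤ_{29} form a cyclic group of order 28.
As gcd(23, 28) = 1, raising to the 23rd power is a bijection on this group: if x_1^23 ≡ x_2^23 then (x_1x_2^{−1})^23 = 1, and the only element of order dividing gcd(23, 28) = 1 is 1, so x_1 = x_2.
With ψ(0) = 0 this makes ψ injective on all of ℤ_{29}, hence bijective (finite equal-size domain and codomain). In particular ψ is surjective.
Since ψ is surjective, we find the preimage of 11. The inverse of x ↦ x^23 on (ℤ_{29})^× is x ↦ x^11, because 23·11 = 253 = 9·28 + 1 ≡ 1 (mod 28) and x^{28} = 1 for x ≠ 0 (Fermat). So ψ⁻¹(11) = 11^11 mod 29.
Repeated squaring mod 29: 11^1 ≡ 11, 11^2 ≡ 11² = 121 ≡ 5, 11^4 ≡ 5² = 25, 11^8 ≡ 25² = 625 ≡ 16. Since 11 = 8 + 2 + 1, 11^11 ≡ 16·5·11: 16·5 = 80 ≡ 22, then 22·11 = 242 ≡ 10. So 11^11 ≡ 10 (mod 29).
Hence ψ⁻¹(11) = 10.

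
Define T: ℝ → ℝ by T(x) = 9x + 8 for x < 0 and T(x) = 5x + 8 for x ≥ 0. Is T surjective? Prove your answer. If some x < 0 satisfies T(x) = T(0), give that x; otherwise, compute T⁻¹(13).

Both pieces are strictly increasing (slopes 9 and 5), so each is injective on its own interval.
The left piece maps (−∞, 0) onto (−∞, 8); the right piece maps [0, ∞) onto [8, ∞).
These images together cover ℝ, so T is surjective.
Because the two images are disjoint, no x < 0 has T(x) = T(0), so we compute T⁻¹(13): 13 lies in [8, ∞), so solve 5x + 8 = 13: x = (13 − 8)/5 = 1.

1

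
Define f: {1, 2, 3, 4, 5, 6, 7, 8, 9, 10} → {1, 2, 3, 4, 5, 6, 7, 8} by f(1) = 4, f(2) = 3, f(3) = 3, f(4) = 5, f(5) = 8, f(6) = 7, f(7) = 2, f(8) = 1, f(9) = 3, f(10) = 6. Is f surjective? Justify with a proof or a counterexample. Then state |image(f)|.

Every element of the codomain has a preimage: 1 = f(8), 2 = f(7), 3 = f(2), 4 = f(1), 5 = f(4), 6 = f(10), 7 = f(6), 8 = f(5).
Hence f is surjective.
The image of f is {1, 2, 3, 4, 5, 6, 7, 8}, which has 8 elements.

8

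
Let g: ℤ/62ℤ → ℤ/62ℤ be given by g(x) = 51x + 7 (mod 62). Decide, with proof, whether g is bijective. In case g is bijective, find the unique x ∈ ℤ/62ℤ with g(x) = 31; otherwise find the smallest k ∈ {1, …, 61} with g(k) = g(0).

26

Recall: g is injective if g(a) = g(b) implies a = b.
If g(a) = g(b), then 51a ≡ 51b (mod 62). Because gcd(51, 62) = 1, we may cancel 51 to get a ≡ b (mod 62).
We now compute 51⁻¹ mod 62 explicitly. Euclid's algorithm: 62 = 1·51 + 11, 51 = 4·11 + 7, 11 = 1·7 + 4, 7 = 1·4 + 3, 4 = 1·3 + 1; back-substituting gives 1 = 45·51 − 37·62, so 51⁻¹ ≡ 45 (mod 62).
Then y ↦ 45(y − 7) is a two-sided inverse to g, so every y ∈ ℤ/62ℤ has a preimage.
Therefore g is bijective.
Since g is bijective, we compute g⁻¹(31): solve 51x + 7 ≡ 31 (mod 62), i.e. 51x ≡ 24 (mod 62).
Multiplying by 51⁻¹ = 45 gives x ≡ 45·24 = 1080 = 17·62 + 26 ≡ 26 (mod 62).
Check: g(26) = 51·26 + 7 = 1333 = 21·62 + 31 ≡ 31 (mod 62).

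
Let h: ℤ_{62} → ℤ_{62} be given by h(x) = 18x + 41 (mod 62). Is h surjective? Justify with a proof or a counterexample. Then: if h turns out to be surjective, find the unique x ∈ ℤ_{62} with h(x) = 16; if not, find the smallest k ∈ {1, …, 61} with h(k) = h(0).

31

Since gcd(18, 62) = 2, we have 18x ≡ 0 (mod 2) for all x, so h(x) ≡ 1 (mod 2).
But 0 ≢ 1 (mod 2), so 0 ∈ ℤ_{62} has no preimage. Hence h is not surjective.
Since h is not surjective, we find the least positive k with h(k) = h(0): this means 18k ≡ 0 (mod 62), i.e. 62 ∣ 18k. Since gcd(18, 62) = 2, dividing through by 2 this holds exactly when 31 ∣ 9k, and as gcd(9, 31) = 1, exactly when 31 ∣ k.
The smallest positive such k is 31.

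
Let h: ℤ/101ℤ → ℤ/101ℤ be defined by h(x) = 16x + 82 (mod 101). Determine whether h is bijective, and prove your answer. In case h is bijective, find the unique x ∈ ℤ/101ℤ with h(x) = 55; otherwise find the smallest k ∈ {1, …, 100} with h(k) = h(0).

Suppose h(a) = h(b) in ℤ/101ℤ. Then 16a + 82 ≡ 16b + 82 (mod 101), thus 16(a − b) ≡ 0 (mod 101).
Since gcd(16, 101) = 1, 16 is invertible modulo 101, thus a − b ≡ 0 (mod 101), i.e. a = b.
We now compute 16⁻¹ mod 101 explicitly. Euclid's algorithm: 101 = 6·16 + 5, 16 = 3·5 + 1; back-substituting gives 1 = 19·16 − 3·101, so 16⁻¹ ≡ 19 (mod 101).
Then y ↦ 19(y − 82) is a two-sided inverse to h, so every y ∈ ℤ/101ℤ has a preimage.
So h is bijective.
Since h is bijective, we find h⁻¹(55): we need 16x ≡ 55 − 82 ≡ 74 (mod 101). Using 16⁻¹ = 19: x ≡ 19·74 = 1406 = 13·101 + 93, so x = 93.
Check: h(93) = 16·93 + 82 = 1570 = 15·101 + 55 ≡ 55 (mod 101).

93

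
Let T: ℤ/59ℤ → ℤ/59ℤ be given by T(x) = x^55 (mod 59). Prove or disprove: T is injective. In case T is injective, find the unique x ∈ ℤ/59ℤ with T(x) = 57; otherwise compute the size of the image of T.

45

Since 59 is prime, the nonzero elements of ℤ/59ℤ form a cyclic group of order 58.
As gcd(55, 58) = 1, raising to the 55th power is a bijection on this group: if a^55 ≡ b^55 then (ab^{−1})^55 = 1, and the only element of order dividing gcd(55, 58) = 1 is 1, so a = b.
With T(0) = 0 this makes T injective on all of ℤ/59ℤ, hence bijective (finite equal-size domain and codomain). In particular T is injective.
Since T is injective, we find the preimage of 57. The inverse of x ↦ x^55 on (ℤ/59ℤ)^× is x ↦ x^19, because 55·19 = 1045 = 18·58 + 1 ≡ 1 (mod 58) and x^{58} = 1 for x ≠ 0 (Fermat). So T⁻¹(57) = 57^19 mod 59.
Repeated squaring mod 59: 57^1 ≡ 57, 57^2 ≡ 57² = 3249 ≡ 4, 57^4 ≡ 4² = 16, 57^8 ≡ 16² = 256 ≡ 20, 57^16 ≡ 20² = 400 ≡ 46. Since 19 = 16 + 2 + 1, 57^19 ≡ 46·4·57: 46·4 = 184 ≡ 7, then 7·57 = 399 ≡ 45. So 57^19 ≡ 45 (mod 59).
Hence T⁻¹(57) = 45.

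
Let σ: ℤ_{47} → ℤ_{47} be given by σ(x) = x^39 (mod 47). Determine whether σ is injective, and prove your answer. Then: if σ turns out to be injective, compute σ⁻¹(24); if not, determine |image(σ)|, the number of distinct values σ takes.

Since 47 is prime, the nonzero elements of ℤ_{47} form a cyclic group of order 46.
As gcd(39, 46) = 1, raising to the 39th power is a bijection on this group: if s^39 ≡ t^39 then (st^{−1})^39 = 1, and the only element of order dividing gcd(39, 46) = 1 is 1, so s = t.
With σ(0) = 0 this makes σ injective on all of ℤ_{47}, hence bijective (finite equal-size domain and codomain). In particular σ is injective.
Since σ is injective, we find the preimage of 24. The inverse of x ↦ x^39 on (ℤ_{47})^× is x ↦ x^13, because 39·13 = 507 = 11·46 + 1 ≡ 1 (mod 46) and x^{46} = 1 for x ≠ 0 (Fermat). So σ⁻¹(24) = 24^13 mod 47.
Repeated squaring mod 47: 24^1 ≡ 24, 24^2 ≡ 24² = 576 ≡ 12, 24^4 ≡ 12² = 144 ≡ 3, 24^8 ≡ 3² = 9. Since 13 = 8 + 4 + 1, 24^13 ≡ 9·3·24: 9·3 = 27, then 27·24 = 648 ≡ 37. So 24^13 ≡ 37 (mod 47).
Hence σ⁻¹(24) = 37.

37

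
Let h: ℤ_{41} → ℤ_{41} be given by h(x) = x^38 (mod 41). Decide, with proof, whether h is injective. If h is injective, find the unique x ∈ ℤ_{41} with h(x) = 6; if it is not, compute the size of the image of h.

21

h(20): Repeated squaring mod 41: 20^1 ≡ 20, 20^2 ≡ 20² = 400 ≡ 31, 20^4 ≡ 31² = 961 ≡ 18, 20^8 ≡ 18² = 324 ≡ 37, 20^16 ≡ 37² = 1369 ≡ 16, 20^32 ≡ 16² = 256 ≡ 10. Since 38 = 32 + 4 + 2, 20^38 ≡ 10·18·31: 10·18 = 180 ≡ 16, then 16·31 = 496 ≡ 4. So 20^38 ≡ 4 (mod 41).
h(21): Repeated squaring mod 41: 21^1 ≡ 21, 21^2 ≡ 21² = 441 ≡ 31, 21^4 ≡ 31² = 961 ≡ 18, 21^8 ≡ 18² = 324 ≡ 37, 21^16 ≡ 37² = 1369 ≡ 16, 21^32 ≡ 16² = 256 ≡ 10. Since 38 = 32 + 4 + 2, 21^38 ≡ 10·18·31: 10·18 = 180 ≡ 16, then 16·31 = 496 ≡ 4. So 21^38 ≡ 4 (mod 41).
So h(20) = h(21) = 4 while 20 ≠ 21, thus h is not injective.
Since h is not injective, we determine |image(h)|. Computing x^38 mod 41 for each x (by repeated squaring, reducing mod 41 at every step), the values h(0), h(1), …, h(40) are: 0, 1, 31, 32, 18, 23, 8, 36, 25, 40, 16, 20, 2, 33, 9, 39, 37, 21, 10, 5, 4, 4, 5, 10, 21, 37, 39, 9, 33, 2, 20, 16, 40, 25, 36, 8, 23, 18, 32, 31, 1.
The distinct values are {0, 1, 2, 4, 5, 8, 9, 10, 16, 18, 20, 21, 23, 25, 31, 32, 33, 36, 37, 39, 40}; there are 21 of them.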